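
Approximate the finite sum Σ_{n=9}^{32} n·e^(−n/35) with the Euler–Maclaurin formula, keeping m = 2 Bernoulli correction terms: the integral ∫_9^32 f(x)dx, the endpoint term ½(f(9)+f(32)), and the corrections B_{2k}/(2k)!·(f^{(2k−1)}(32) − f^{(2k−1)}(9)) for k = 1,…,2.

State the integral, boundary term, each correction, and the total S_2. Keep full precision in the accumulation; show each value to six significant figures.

S_2 ≈ 260.782

The integral term ∫_9^32 x·e^(−x/35) dx = 250.934.
Boundary: ½(f(9) + f(32)) = ½(6.95932 + 12.8257) = 9.89250.
So far: 260.827.
Order-1 term: 1/12 · (0.0343545 − 0.574420) = -0.0450055.
Running total after k=1: 260.782.
Order-2 term: −1/720 · (0.000682416 − 0.00173138) = 1.45689e-06.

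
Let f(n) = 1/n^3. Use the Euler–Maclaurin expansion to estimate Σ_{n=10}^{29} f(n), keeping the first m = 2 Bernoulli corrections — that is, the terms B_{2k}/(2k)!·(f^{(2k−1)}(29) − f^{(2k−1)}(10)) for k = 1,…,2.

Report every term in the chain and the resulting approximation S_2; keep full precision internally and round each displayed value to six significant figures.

S_2 ≈ 0.00495053

The integral term ∫_10^29 1/x^3 dx = 0.00440547.
Endpoint term: (f(10) + f(29))/2 = (0.00100000 + 4.10021e-05)/2 = 0.000520501.
So far: 0.00492597.
Correction k=1: B_{2}/2! · (f^{(1)}(29) − f^{(1)}(10)) = 1/12 · (-4.24160e-06 − (-0.000300000)) = 2.46465e-05.
After k=1: 0.00495062.
Correction k=2: B_{4}/4! · (f^{(3)}(29) − f^{(3)}(10)) = −1/720 · (-1.00870e-07 − (-6.00000e-05)) = -8.31932e-08.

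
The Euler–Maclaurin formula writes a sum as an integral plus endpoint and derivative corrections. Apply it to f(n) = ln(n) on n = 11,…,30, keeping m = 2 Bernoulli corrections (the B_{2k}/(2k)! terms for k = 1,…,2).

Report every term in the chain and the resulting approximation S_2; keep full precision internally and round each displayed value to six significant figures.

The integral term ∫_11^30 ln(x) dx = 56.6591.
Endpoint term: (f(11) + f(30))/2 = (2.39790 + 3.40120)/2 = 2.89955.
Running total after boundary: 59.5586.
Order-1 term: 1/12 · (0.0333333 − 0.0909091) = -0.00479798.
After k=1: 59.5538.
Order-2 term: −1/720 · (7.40741e-05 − 0.00150263) = 1.98410e-06.

S_2 ≈ 59.5538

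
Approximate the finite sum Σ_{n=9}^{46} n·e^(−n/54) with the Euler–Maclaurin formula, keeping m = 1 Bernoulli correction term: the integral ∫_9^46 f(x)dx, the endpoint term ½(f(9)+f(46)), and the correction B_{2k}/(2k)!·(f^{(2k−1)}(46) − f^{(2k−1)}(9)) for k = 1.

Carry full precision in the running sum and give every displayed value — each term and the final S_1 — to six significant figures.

∫_9^46 x·e^(−x/54) dx evaluates to 575.960.
Endpoint term: (f(9) + f(46))/2 = (7.61834 + 19.6247)/2 = 13.6215.
Integral + boundary = 589.582.
Order-1 term: 1/12 · (0.0632036 − 0.705401) = -0.0535165.

S_1 ≈ 589.528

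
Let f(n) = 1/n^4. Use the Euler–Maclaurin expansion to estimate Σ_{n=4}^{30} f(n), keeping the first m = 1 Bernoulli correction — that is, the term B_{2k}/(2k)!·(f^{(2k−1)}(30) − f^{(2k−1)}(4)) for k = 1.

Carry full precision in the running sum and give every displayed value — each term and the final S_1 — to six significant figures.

S_1 ≈ 0.00747524

The integral term ∫_4^30 1/x^4 dx = 0.00519599.
Endpoint term: (f(4) + f(30))/2 = (0.00390625 + 1.23457e-06)/2 = 0.00195374.
Integral + boundary = 0.00714973.
Order-1 term: 1/12 · (-1.64609e-07 − (-0.00390625)) = 0.000325507.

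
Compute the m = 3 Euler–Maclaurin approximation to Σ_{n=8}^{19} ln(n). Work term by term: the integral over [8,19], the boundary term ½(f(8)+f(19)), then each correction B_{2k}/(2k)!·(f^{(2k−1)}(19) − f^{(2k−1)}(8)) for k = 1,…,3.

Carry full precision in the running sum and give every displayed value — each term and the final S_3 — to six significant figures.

Integral: ∫_8^19 ln(x) dx = 28.3088.
Endpoint term: (f(8) + f(19))/2 = (2.07944 + 2.94444)/2 = 2.51194.
Integral + boundary = 30.8207.
k=1: B_{2}/(2)! × [f^{(1)}(19) − f^{(1)}(8)] = 1/12 × (0.0526316 − 0.125000) = -0.00603070.
After k=1: 30.8147.
k=2: B_{4}/(4)! × [f^{(3)}(19) − f^{(3)}(8)] = −1/720 × (0.000291588 − 0.00390625) = 5.02036e-06.
After k=2: 30.8147.
k=3: B_{6}/(6)! × [f^{(5)}(19) − f^{(5)}(8)] = 1/30240 × (9.69267e-06 − 0.000732422) = -2.38998e-08.

S_3 ≈ 30.8147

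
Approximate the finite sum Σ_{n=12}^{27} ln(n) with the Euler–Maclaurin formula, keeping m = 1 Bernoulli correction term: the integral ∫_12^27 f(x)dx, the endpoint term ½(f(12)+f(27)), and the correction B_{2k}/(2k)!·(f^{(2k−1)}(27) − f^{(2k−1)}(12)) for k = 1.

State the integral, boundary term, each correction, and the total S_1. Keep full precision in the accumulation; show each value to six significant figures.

S_1 ≈ 47.0552

The integral term ∫_12^27 ln(x) dx = 44.1687.
Endpoint term: (f(12) + f(27))/2 = (2.48491 + 3.29584)/2 = 2.89037.
Running total after boundary: 47.0591.
Correction k=1: B_{2}/2! · (f^{(1)}(27) − f^{(1)}(12)) = 1/12 · (0.0370370 − 0.0833333) = -0.00385802.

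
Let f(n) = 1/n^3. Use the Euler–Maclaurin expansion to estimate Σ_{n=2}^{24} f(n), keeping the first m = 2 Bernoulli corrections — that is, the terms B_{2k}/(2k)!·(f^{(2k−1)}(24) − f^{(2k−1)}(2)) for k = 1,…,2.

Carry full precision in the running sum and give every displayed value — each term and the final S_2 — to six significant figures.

S_2 ≈ 0.200990

The integral term ∫_2^24 1/x^3 dx = 0.124132.
Endpoint term: (f(2) + f(24))/2 = (0.125000 + 7.23380e-05)/2 = 0.0625362.
So far: 0.186668.
k=1: B_{2}/(2)! × [f^{(1)}(24) − f^{(1)}(2)] = 1/12 × (-9.04225e-06 − (-0.187500)) = 0.0156242.
Partial sum through k=1: 0.202292.
k=2: B_{4}/(4)! × [f^{(3)}(24) − f^{(3)}(2)] = −1/720 × (-3.13967e-07 − (-0.937500)) = -0.00130208.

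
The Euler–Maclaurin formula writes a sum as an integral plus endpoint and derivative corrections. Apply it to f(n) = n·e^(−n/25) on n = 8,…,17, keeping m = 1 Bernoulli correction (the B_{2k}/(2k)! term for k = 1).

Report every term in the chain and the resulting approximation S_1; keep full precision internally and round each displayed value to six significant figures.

The integral term ∫_8^17 x·e^(−x/25) dx = 67.1251.
½[f(8) + f(17)] = ½[5.80919 + 8.61249] = 7.21084.
Running total after boundary: 74.3360.
k=1: B_{2}/(2)! × [f^{(1)}(17) − f^{(1)}(8)] = 1/12 × (0.162117 − 0.493781) = -0.0276387.

S_1 ≈ 74.3083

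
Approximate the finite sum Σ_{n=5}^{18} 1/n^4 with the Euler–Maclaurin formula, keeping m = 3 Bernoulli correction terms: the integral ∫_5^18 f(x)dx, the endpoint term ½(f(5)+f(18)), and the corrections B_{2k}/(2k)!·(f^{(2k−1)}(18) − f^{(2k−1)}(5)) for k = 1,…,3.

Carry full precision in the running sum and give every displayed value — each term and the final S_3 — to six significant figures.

The integral term ∫_5^18 1/x^4 dx = 0.00260951.
Boundary: ½(f(5) + f(18)) = ½(0.00160000 + 9.52599e-06) = 0.000804763.
Running total after boundary: 0.00341427.
Order-1 term: 1/12 · (-2.11689e-06 − (-0.00128000)) = 0.000106490.
Running total after k=1: 0.00352076.
Order-2 term: −1/720 · (-1.96008e-07 − (-0.00153600)) = -2.13306e-06.
Running total after k=2: 0.00351863.
Order-3 term: 1/30240 · (-3.38779e-08 − (-0.00344064)) = 1.13777e-07.

S_3 ≈ 0.00351874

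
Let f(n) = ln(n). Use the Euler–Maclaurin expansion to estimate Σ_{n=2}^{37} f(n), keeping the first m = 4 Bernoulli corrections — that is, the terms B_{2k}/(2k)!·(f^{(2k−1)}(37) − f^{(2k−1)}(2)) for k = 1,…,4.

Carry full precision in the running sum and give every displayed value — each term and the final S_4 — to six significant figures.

S_4 ≈ 99.3306

The integral term ∫_2^37 ln(x) dx = 97.2177.
Boundary: ½(f(2) + f(37)) = ½(0.693147 + 3.61092) = 2.15203.
So far: 99.3697.
Order-1 term: 1/12 · (0.0270270 − 0.500000) = -0.0394144.
Partial sum through k=1: 99.3303.
Order-2 term: −1/720 · (3.94843e-05 − 0.250000) = 0.000347167.
Partial sum through k=2: 99.3306.
Order-3 term: 1/30240 · (3.46101e-07 − 0.750000) = -2.48016e-05.
Partial sum through k=3: 99.3306.
Order-4 term: −1/1209600 · (7.58439e-09 − 5.62500) = 4.65030e-06.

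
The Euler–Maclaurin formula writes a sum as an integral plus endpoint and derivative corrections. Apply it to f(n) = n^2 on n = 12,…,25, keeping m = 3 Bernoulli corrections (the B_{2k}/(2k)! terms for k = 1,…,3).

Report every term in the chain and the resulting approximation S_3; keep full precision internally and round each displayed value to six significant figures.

∫_12^25 x^2 dx evaluates to 4632.33.
½[f(12) + f(25)] = ½[144.000 + 625.000] = 384.500.
Running total after boundary: 5016.83.
k=1: B_{2}/(2)! × [f^{(1)}(25) − f^{(1)}(12)] = 1/12 × (50.0000 − 24.0000) = 2.16667.
After k=1: 5019.00.
k=2: B_{4}/(4)! × [f^{(3)}(25) − f^{(3)}(12)] = −1/720 × (0.00000 − 0.00000) = 0.00000.
After k=2: 5019.00.
k=3: B_{6}/(6)! × [f^{(5)}(25) − f^{(5)}(12)] = 1/30240 × (0.00000 − 0.00000) = 0.00000.

S_3 ≈ 5019.00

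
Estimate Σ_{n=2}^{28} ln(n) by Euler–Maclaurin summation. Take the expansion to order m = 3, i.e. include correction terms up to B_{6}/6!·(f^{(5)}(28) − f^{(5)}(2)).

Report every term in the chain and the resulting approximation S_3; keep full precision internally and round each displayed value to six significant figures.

S_3 ≈ 67.8897

∫_2^28 ln(x) dx evaluates to 65.9154.
½[f(2) + f(28)] = ½[0.693147 + 3.33220] = 2.01268.
So far: 67.9281.
Correction k=1: B_{2}/2! · (f^{(1)}(28) − f^{(1)}(2)) = 1/12 · (0.0357143 − 0.500000) = -0.0386905.
Partial sum through k=1: 67.8894.
Correction k=2: B_{4}/4! · (f^{(3)}(28) − f^{(3)}(2)) = −1/720 · (9.11079e-05 − 0.250000) = 0.000347096.
Partial sum through k=2: 67.8898.
Correction k=3: B_{6}/6! · (f^{(5)}(28) − f^{(5)}(2)) = 1/30240 · (1.39451e-06 − 0.750000) = -2.48015e-05.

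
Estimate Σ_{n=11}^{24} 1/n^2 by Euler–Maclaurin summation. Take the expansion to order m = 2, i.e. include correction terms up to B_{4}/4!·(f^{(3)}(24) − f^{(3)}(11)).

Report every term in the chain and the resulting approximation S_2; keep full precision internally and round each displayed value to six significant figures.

Integral: ∫_11^24 1/x^2 dx = 0.0492424.
Endpoint term: (f(11) + f(24))/2 = (0.00826446 + 0.00173611)/2 = 0.00500029.
Running total after boundary: 0.0542427.
k=1: B_{2}/(2)! × [f^{(1)}(24) − f^{(1)}(11)] = 1/12 × (-0.000144676 − (-0.00150263)) = 0.000113163.
After k=1: 0.0543559.
k=2: B_{4}/(4)! × [f^{(3)}(24) − f^{(3)}(11)] = −1/720 × (-3.01408e-06 − (-0.000149021)) = -2.02788e-07.

S_2 ≈ 0.0543557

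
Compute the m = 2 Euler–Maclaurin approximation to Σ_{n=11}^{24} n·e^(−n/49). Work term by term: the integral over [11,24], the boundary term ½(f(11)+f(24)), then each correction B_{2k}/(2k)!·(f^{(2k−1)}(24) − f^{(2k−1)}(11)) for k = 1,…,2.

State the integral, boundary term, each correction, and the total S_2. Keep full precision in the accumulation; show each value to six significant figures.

S_2 ≈ 168.745

Integral: ∫_11^24 x·e^(−x/49) dx = 157.024.
Boundary: ½(f(11) + f(24)) = ½(8.78816 + 14.7060) = 11.7471.
So far: 168.771.
Order-1 term: 1/12 · (0.312628 − 0.619574) = -0.0255788.
Running total after k=1: 168.745.
Order-2 term: −1/720 · (0.000640621 − 0.000923541) = 3.92944e-07.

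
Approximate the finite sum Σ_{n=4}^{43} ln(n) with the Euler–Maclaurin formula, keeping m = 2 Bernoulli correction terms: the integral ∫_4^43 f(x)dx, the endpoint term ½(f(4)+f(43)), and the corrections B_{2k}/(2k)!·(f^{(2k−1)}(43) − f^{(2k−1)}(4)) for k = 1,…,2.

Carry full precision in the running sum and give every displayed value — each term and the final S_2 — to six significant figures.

Integral: ∫_4^43 ln(x) dx = 117.186.
Endpoint term: (f(4) + f(43))/2 = (1.38629 + 3.76120)/2 = 2.57375.
Running total after boundary: 119.760.
k=1: B_{2}/(2)! × [f^{(1)}(43) − f^{(1)}(4)] = 1/12 × (0.0232558 − 0.250000) = -0.0188953.
After k=1: 119.741.
k=2: B_{4}/(4)! × [f^{(3)}(43) − f^{(3)}(4)] = −1/720 × (2.51550e-05 − 0.0312500) = 4.33678e-05.

S_2 ≈ 119.741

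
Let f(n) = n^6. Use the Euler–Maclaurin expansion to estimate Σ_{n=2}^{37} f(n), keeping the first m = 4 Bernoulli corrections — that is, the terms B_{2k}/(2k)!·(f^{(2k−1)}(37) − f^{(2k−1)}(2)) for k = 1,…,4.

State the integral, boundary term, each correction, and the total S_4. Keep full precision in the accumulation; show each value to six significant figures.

S_4 ≈ 1.48792e+10

∫_2^37 x^6 dx evaluates to 1.35617e+10.
½[f(2) + f(37)] = ½[64.0000 + 2.56573e+09] = 1.28286e+09.
Running total after boundary: 1.48446e+10.
Order-1 term: 1/12 · (4.16064e+08 − 192.000) = 3.46720e+07.
After k=1: 1.48792e+10.
Order-2 term: −1/720 · (6.07836e+06 − 960.000) = -8440.83.
After k=2: 1.48792e+10.
Order-3 term: 1/30240 · (26640.0 − 1440.00) = 0.833333.
After k=3: 1.48792e+10.
Order-4 term: −1/1209600 · (0.00000 − 0.00000) = 0.00000.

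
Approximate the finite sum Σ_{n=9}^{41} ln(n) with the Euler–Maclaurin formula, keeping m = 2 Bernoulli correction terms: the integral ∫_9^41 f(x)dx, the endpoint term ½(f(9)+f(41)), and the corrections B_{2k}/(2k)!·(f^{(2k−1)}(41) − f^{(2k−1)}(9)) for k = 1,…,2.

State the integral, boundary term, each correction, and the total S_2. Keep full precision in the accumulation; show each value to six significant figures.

S_2 ≈ 103.430

The integral term ∫_9^41 ln(x) dx = 100.481.
Endpoint term: (f(9) + f(41))/2 = (2.19722 + 3.71357)/2 = 2.95540.
Integral + boundary = 103.437.
Order-1 term: 1/12 · (0.0243902 − 0.111111) = -0.00722674.
Partial sum through k=1: 103.430.
Order-2 term: −1/720 · (2.90187e-05 − 0.00274348) = 3.77009e-06.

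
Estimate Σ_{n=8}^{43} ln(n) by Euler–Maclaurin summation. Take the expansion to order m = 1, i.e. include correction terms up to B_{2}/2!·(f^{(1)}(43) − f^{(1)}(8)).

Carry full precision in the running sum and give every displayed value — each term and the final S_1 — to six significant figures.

∫_8^43 ln(x) dx evaluates to 110.096.
Boundary: ½(f(8) + f(43)) = ½(2.07944 + 3.76120) = 2.92032.
Running total after boundary: 113.016.
k=1: B_{2}/(2)! × [f^{(1)}(43) − f^{(1)}(8)] = 1/12 × (0.0232558 − 0.125000) = -0.00847868.

S_1 ≈ 113.008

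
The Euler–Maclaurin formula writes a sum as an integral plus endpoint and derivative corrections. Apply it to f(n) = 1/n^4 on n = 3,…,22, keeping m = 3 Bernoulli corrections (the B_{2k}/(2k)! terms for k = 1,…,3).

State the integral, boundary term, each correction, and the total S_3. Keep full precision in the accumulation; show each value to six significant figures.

S_3 ≈ 0.0197961

∫_3^22 1/x^4 dx evaluates to 0.0123144.
Endpoint term: (f(3) + f(22))/2 = (0.0123457 + 4.26883e-06)/2 = 0.00617497.
So far: 0.0184893.
Correction k=1: B_{2}/2! · (f^{(1)}(22) − f^{(1)}(3)) = 1/12 · (-7.76152e-07 − (-0.0164609)) = 0.00137168.
After k=1: 0.0198610.
Correction k=2: B_{4}/4! · (f^{(3)}(22) − f^{(3)}(3)) = −1/720 · (-4.81086e-08 − (-0.0548697)) = -7.62078e-05.
After k=2: 0.0197848.
Correction k=3: B_{6}/6! · (f^{(5)}(22) − f^{(5)}(3)) = 1/30240 · (-5.56628e-09 − (-0.341411)) = 1.12901e-05.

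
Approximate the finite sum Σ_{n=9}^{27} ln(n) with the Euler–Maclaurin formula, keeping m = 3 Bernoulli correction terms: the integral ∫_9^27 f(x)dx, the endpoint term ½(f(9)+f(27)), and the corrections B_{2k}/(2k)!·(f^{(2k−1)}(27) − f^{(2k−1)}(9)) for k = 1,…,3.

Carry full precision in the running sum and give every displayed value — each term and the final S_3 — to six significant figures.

S_3 ≈ 53.9529

Integral: ∫_9^27 ln(x) dx = 51.2126.
Boundary: ½(f(9) + f(27)) = ½(2.19722 + 3.29584) = 2.74653.
Running total after boundary: 53.9591.
k=1: B_{2}/(2)! × [f^{(1)}(27) − f^{(1)}(9)] = 1/12 × (0.0370370 − 0.111111) = -0.00617284.
Running total after k=1: 53.9529.
k=2: B_{4}/(4)! × [f^{(3)}(27) − f^{(3)}(9)] = −1/720 × (0.000101611 − 0.00274348) = 3.66927e-06.
Running total after k=2: 53.9529.
k=3: B_{6}/(6)! × [f^{(5)}(27) − f^{(5)}(9)] = 1/30240 × (1.67260e-06 − 0.000406442) = -1.33852e-08.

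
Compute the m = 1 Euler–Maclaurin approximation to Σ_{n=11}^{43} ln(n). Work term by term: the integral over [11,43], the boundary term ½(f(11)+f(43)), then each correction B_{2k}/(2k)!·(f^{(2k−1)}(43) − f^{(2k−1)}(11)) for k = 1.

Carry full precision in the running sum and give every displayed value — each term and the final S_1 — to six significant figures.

S_1 ≈ 106.429

The integral term ∫_11^43 ln(x) dx = 103.355.
½[f(11) + f(43)] = ½[2.39790 + 3.76120] = 3.07955.
Integral + boundary = 106.434.
Order-1 term: 1/12 · (0.0232558 − 0.0909091) = -0.00563777.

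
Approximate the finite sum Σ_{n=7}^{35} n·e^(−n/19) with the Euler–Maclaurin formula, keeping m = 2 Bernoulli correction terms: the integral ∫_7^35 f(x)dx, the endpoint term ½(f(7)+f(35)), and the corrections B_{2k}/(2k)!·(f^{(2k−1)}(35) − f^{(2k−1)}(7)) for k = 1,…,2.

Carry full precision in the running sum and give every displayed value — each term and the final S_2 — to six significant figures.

S_2 ≈ 184.305

∫_7^35 x·e^(−x/19) dx evaluates to 179.158.
½[f(7) + f(35)] = ½[4.84278 + 5.54692] = 5.19485.
Running total after boundary: 184.353.
Order-1 term: 1/12 · (-0.133460 − 0.436943) = -0.0475335.
Running total after k=1: 184.305.
Order-2 term: −1/720 · (0.000508330 − 0.00504320) = 6.29843e-06.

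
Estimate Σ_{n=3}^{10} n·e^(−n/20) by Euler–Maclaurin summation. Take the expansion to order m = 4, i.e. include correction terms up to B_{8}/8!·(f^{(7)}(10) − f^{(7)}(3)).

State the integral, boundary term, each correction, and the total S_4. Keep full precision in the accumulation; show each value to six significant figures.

Integral: ∫_3^10 x·e^(−x/20) dx = 32.0073.
Endpoint term: (f(3) + f(10))/2 = (2.58212 + 6.06531)/2 = 4.32372.
So far: 36.3310.
Correction k=1: B_{2}/2! · (f^{(1)}(10) − f^{(1)}(3)) = 1/12 · (0.303265 − 0.731602) = -0.0356947.
Partial sum through k=1: 36.2953.
Correction k=2: B_{4}/4! · (f^{(3)}(10) − f^{(3)}(3)) = −1/720 · (0.00379082 − 0.00613254) = 3.25240e-06.
Partial sum through k=2: 36.2953.
Correction k=3: B_{6}/6! · (f^{(5)}(10) − f^{(5)}(3)) = 1/30240 · (1.70587e-05 − 2.60902e-05) = -2.98662e-10.
Partial sum through k=3: 36.2953.
Correction k=4: B_{8}/8! · (f^{(7)}(10) − f^{(7)}(3)) = −1/1209600 · (6.16008e-08 − 9.21227e-08) = 2.52330e-14.

S_4 ≈ 36.2953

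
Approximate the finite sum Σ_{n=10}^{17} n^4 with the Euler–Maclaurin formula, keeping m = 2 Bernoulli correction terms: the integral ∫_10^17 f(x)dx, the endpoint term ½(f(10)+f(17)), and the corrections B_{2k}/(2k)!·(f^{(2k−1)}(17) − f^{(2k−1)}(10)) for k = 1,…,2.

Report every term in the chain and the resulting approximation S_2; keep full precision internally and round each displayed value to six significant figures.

S_2 ≈ 312036

Integral: ∫_10^17 x^4 dx = 263971.
½[f(10) + f(17)] = ½[10000.0 + 83521.0] = 46760.5.
Running total after boundary: 310732.
Correction k=1: B_{2}/2! · (f^{(1)}(17) − f^{(1)}(10)) = 1/12 · (19652.0 − 4000.00) = 1304.33.
Running total after k=1: 312036.
Correction k=2: B_{4}/4! · (f^{(3)}(17) − f^{(3)}(10)) = −1/720 · (408.000 − 240.000) = -0.233333.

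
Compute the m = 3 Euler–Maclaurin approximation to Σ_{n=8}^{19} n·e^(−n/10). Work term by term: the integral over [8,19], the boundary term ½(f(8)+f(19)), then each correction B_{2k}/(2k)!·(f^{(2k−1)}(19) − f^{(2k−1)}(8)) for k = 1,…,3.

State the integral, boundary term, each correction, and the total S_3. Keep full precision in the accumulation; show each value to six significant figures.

The integral term ∫_8^19 x·e^(−x/10) dx = 37.5043.
Endpoint term: (f(8) + f(19))/2 = (3.59463 + 2.84180)/2 = 3.21822.
Integral + boundary = 40.7225.
Order-1 term: 1/12 · (-0.134612 − 0.0898658) = -0.0187065.
Partial sum through k=1: 40.7038.
Order-2 term: −1/720 · (0.00164525 − 0.00988524) = 1.14444e-05.
Partial sum through k=2: 40.7038.
Order-3 term: 1/30240 · (4.63663e-05 − 0.000188718) = -4.70740e-09.

S_3 ≈ 40.7038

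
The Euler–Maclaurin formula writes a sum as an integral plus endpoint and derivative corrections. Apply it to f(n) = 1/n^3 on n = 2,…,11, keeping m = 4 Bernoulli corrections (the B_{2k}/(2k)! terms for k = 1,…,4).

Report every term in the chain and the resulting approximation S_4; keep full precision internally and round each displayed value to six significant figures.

S_4 ≈ 0.198228

The integral term ∫_2^11 1/x^3 dx = 0.120868.
Endpoint term: (f(2) + f(11))/2 = (0.125000 + 0.000751315)/2 = 0.0628757.
Integral + boundary = 0.183743.
k=1: B_{2}/(2)! × [f^{(1)}(11) − f^{(1)}(2)] = 1/12 × (-0.000204904 − (-0.187500)) = 0.0156079.
Running total after k=1: 0.199351.
k=2: B_{4}/(4)! × [f^{(3)}(11) − f^{(3)}(2)] = −1/720 × (-3.38684e-05 − (-0.937500)) = -0.00130204.
Running total after k=2: 0.198049.
k=3: B_{6}/(6)! × [f^{(5)}(11) − f^{(5)}(2)] = 1/30240 × (-1.17560e-05 − (-9.84375)) = 0.000325520.
Running total after k=3: 0.198375.
k=4: B_{8}/(8)! × [f^{(7)}(11) − f^{(7)}(2)] = −1/1209600 × (-6.99530e-06 − (-177.188)) = -0.000146484.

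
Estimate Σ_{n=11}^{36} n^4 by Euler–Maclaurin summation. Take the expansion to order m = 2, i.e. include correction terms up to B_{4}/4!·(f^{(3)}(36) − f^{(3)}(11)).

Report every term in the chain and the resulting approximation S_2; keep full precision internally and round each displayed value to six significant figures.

Integral: ∫_11^36 x^4 dx = 1.20610e+07.
Boundary: ½(f(11) + f(36)) = ½(14641.0 + 1.67962e+06) = 847128.
Integral + boundary = 1.29082e+07.
Order-1 term: 1/12 · (186624 − 5324.00) = 15108.3.
Running total after k=1: 1.29233e+07.
Order-2 term: −1/720 · (864.000 − 264.000) = -0.833333.

S_2 ≈ 1.29233e+07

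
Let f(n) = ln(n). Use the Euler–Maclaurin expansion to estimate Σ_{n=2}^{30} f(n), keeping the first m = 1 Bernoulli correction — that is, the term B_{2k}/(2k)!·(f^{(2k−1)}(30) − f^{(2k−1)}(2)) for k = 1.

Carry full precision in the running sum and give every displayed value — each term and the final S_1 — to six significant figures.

∫_2^30 ln(x) dx evaluates to 72.6496.
Boundary: ½(f(2) + f(30)) = ½(0.693147 + 3.40120) = 2.04717.
Running total after boundary: 74.6968.
k=1: B_{2}/(2)! × [f^{(1)}(30) − f^{(1)}(2)] = 1/12 × (0.0333333 − 0.500000) = -0.0388889.

S_1 ≈ 74.6579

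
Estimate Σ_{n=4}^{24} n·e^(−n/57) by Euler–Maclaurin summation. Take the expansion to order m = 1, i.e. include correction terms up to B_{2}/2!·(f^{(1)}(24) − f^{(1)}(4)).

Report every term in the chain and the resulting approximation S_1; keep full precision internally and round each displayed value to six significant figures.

Integral: ∫_4^24 x·e^(−x/57) dx = 210.971.
Boundary: ½(f(4) + f(24)) = ½(3.72892 + 15.7525) = 9.74073.
Integral + boundary = 220.712.
Order-1 term: 1/12 · (0.379995 − 0.866811) = -0.0405679.

S_1 ≈ 220.671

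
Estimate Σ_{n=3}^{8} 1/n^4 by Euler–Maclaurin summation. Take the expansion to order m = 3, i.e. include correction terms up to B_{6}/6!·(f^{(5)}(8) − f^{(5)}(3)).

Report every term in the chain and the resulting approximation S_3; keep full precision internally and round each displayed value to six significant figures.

S_3 ≈ 0.0192863

The integral term ∫_3^8 1/x^4 dx = 0.0116946.
Endpoint term: (f(3) + f(8))/2 = (0.0123457 + 0.000244141)/2 = 0.00629491.
Running total after boundary: 0.0179895.
Order-1 term: 1/12 · (-0.000122070 − (-0.0164609)) = 0.00136157.
Partial sum through k=1: 0.0193511.
Order-2 term: −1/720 · (-5.72205e-05 − (-0.0548697)) = -7.61284e-05.
Partial sum through k=2: 0.0192750.
Order-3 term: 1/30240 · (-5.00679e-05 − (-0.341411)) = 1.12884e-05.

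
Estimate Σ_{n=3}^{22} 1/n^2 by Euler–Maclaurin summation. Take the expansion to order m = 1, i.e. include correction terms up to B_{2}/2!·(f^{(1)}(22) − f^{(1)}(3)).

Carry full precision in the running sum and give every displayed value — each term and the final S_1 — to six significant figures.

S_1 ≈ 0.350625

Integral: ∫_3^22 1/x^2 dx = 0.287879.
½[f(3) + f(22)] = ½[0.111111 + 0.00206612] = 0.0565886.
So far: 0.344467.
k=1: B_{2}/(2)! × [f^{(1)}(22) − f^{(1)}(3)] = 1/12 × (-0.000187829 − (-0.0740741)) = 0.00615719.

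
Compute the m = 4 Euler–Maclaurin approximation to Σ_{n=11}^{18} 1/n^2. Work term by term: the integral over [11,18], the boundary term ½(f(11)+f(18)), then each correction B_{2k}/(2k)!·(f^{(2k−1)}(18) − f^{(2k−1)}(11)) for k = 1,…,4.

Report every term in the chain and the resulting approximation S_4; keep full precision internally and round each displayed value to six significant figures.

S_4 ≈ 0.0411254

∫_11^18 1/x^2 dx evaluates to 0.0353535.
Endpoint term: (f(11) + f(18))/2 = (0.00826446 + 0.00308642)/2 = 0.00567544.
Running total after boundary: 0.0410290.
Correction k=1: B_{2}/2! · (f^{(1)}(18) − f^{(1)}(11)) = 1/12 · (-0.000342936 − (-0.00150263)) = 9.66412e-05.
Partial sum through k=1: 0.0411256.
Correction k=2: B_{4}/4! · (f^{(3)}(18) − f^{(3)}(11)) = −1/720 · (-1.27013e-05 − (-0.000149021)) = -1.89333e-07.
Partial sum through k=2: 0.0411254.
Correction k=3: B_{6}/6! · (f^{(5)}(18) − f^{(5)}(11)) = 1/30240 · (-1.17605e-06 − (-3.69474e-05)) = 1.18291e-09.
Partial sum through k=3: 0.0411254.
Correction k=4: B_{8}/8! · (f^{(7)}(18) − f^{(7)}(11)) = −1/1209600 · (-2.03268e-07 − (-1.70996e-05)) = -1.39685e-11.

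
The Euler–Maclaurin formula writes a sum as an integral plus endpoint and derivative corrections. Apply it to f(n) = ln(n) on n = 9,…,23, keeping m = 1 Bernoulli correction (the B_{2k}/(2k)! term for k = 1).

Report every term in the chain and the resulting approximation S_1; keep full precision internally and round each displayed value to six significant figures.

S_1 ≈ 41.0021

The integral term ∫_9^23 ln(x) dx = 38.3413.
Boundary: ½(f(9) + f(23)) = ½(2.19722 + 3.13549) = 2.66636.
So far: 41.0077.
k=1: B_{2}/(2)! × [f^{(1)}(23) − f^{(1)}(9)] = 1/12 × (0.0434783 − 0.111111) = -0.00563607.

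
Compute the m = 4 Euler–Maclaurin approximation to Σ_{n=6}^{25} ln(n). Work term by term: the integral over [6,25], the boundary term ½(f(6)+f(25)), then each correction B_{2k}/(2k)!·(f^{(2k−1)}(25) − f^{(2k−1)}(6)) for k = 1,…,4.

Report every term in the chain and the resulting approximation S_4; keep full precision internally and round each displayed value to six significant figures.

The integral term ∫_6^25 ln(x) dx = 50.7213.
Endpoint term: (f(6) + f(25))/2 = (1.79176 + 3.21888)/2 = 2.50532.
So far: 53.2267.
k=1: B_{2}/(2)! × [f^{(1)}(25) − f^{(1)}(6)] = 1/12 × (0.0400000 − 0.166667) = -0.0105556.
Partial sum through k=1: 53.2161.
k=2: B_{4}/(4)! × [f^{(3)}(25) − f^{(3)}(6)] = −1/720 × (0.000128000 − 0.00925926) = 1.26823e-05.
Partial sum through k=2: 53.2161.
k=3: B_{6}/(6)! × [f^{(5)}(25) − f^{(5)}(6)] = 1/30240 × (2.45760e-06 − 0.00308642) = -1.01983e-07.
Partial sum through k=3: 53.2161.
k=4: B_{8}/(8)! × [f^{(7)}(25) − f^{(7)}(6)] = −1/1209600 × (1.17965e-07 − 0.00257202) = 2.12624e-09.

S_4 ≈ 53.2161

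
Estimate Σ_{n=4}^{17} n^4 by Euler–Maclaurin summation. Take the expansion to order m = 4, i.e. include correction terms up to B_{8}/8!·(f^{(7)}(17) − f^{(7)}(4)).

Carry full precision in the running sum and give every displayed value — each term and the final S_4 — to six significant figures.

S_4 ≈ 327271

Integral: ∫_4^17 x^4 dx = 283767.
½[f(4) + f(17)] = ½[256.000 + 83521.0] = 41888.5.
Integral + boundary = 325655.
Order-1 term: 1/12 · (19652.0 − 256.000) = 1616.33.
After k=1: 327271.
Order-2 term: −1/720 · (408.000 − 96.0000) = -0.433333.
After k=2: 327271.
Order-3 term: 1/30240 · (0.00000 − 0.00000) = 0.00000.
After k=3: 327271.
Order-4 term: −1/1209600 · (0.00000 − 0.00000) = 0.00000.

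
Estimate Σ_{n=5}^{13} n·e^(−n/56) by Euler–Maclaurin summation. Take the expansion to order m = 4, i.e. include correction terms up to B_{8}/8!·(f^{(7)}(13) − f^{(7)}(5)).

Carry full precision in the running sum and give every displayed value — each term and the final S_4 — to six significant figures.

S_4 ≈ 68.1348

∫_5^13 x·e^(−x/56) dx evaluates to 60.7136.
Boundary: ½(f(5) + f(13)) = ½(4.57292 + 10.3068) = 7.43987.
Running total after boundary: 68.1534.
Correction k=1: B_{2}/2! · (f^{(1)}(13) − f^{(1)}(5)) = 1/12 · (0.608782 − 0.832925) = -0.0186785.
Partial sum through k=1: 68.1348.
Correction k=2: B_{4}/4! · (f^{(3)}(13) − f^{(3)}(5)) = −1/720 · (0.000699760 − 0.000848882) = 2.07113e-07.
Partial sum through k=2: 68.1348.
Correction k=3: B_{6}/6! · (f^{(5)}(13) − f^{(5)}(5)) = 1/30240 · (3.84373e-07 − 4.56684e-07) = -2.39126e-12.
Partial sum through k=3: 68.1348.
Correction k=4: B_{8}/8! · (f^{(7)}(13) − f^{(7)}(5)) = −1/1209600 · (1.73982e-10 − 2.04936e-10) = 2.55903e-17.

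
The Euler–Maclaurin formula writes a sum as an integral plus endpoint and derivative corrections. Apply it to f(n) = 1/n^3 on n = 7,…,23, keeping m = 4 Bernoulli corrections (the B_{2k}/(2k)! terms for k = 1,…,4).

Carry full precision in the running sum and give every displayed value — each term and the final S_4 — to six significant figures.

The integral term ∫_7^23 1/x^3 dx = 0.00925890.
½[f(7) + f(23)] = ½[0.00291545 + 8.21895e-05] = 0.00149882.
So far: 0.0107577.
Correction k=1: B_{2}/2! · (f^{(1)}(23) − f^{(1)}(7)) = 1/12 · (-1.07204e-05 − (-0.00124948)) = 0.000103230.
Partial sum through k=1: 0.0108610.
Correction k=2: B_{4}/4! · (f^{(3)}(23) − f^{(3)}(7)) = −1/720 · (-4.05307e-07 − (-0.000509992)) = -7.07759e-07.
Partial sum through k=2: 0.0108602.
Correction k=3: B_{6}/6! · (f^{(5)}(23) − f^{(5)}(7)) = 1/30240 · (-3.21794e-08 − (-0.000437136)) = 1.44545e-08.
Partial sum through k=3: 0.0108603.
Correction k=4: B_{8}/8! · (f^{(7)}(23) − f^{(7)}(7)) = −1/1209600 · (-4.37980e-09 − (-0.000642322)) = -5.31016e-10.

S_4 ≈ 0.0108603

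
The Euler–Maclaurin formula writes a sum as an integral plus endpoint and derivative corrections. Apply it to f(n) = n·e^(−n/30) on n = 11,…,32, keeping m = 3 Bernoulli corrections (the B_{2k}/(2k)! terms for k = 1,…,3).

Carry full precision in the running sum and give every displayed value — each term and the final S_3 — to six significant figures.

S_3 ≈ 221.594

∫_11^32 x·e^(−x/30) dx evaluates to 212.314.
½[f(11) + f(32)] = ½[7.62345 + 11.0129] = 9.31818.
So far: 221.632.
Correction k=1: B_{2}/2! · (f^{(1)}(32) − f^{(1)}(11)) = 1/12 · (-0.0229436 − 0.438926) = -0.0384891.
After k=1: 221.594.
Correction k=2: B_{4}/4! · (f^{(3)}(32) − f^{(3)}(11)) = −1/720 · (0.000739293 − 0.00202779) = 1.78957e-06.
After k=2: 221.594.
Correction k=3: B_{6}/6! · (f^{(5)}(32) − f^{(5)}(11)) = 1/30240 · (1.67120e-06 − 3.96431e-06) = -7.58303e-11.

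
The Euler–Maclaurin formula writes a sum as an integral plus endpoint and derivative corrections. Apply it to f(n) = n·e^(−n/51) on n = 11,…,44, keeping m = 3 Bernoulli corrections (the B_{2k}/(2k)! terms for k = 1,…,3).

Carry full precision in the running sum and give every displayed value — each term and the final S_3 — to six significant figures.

The integral term ∫_11^44 x·e^(−x/51) dx = 503.934.
½[f(11) + f(44)] = ½[8.86587 + 18.5681] = 13.7170.
Integral + boundary = 517.651.
k=1: B_{2}/(2)! × [f^{(1)}(44) − f^{(1)}(11)] = 1/12 × (0.0579219 − 0.632148) = -0.0478521.
Running total after k=1: 517.604.
k=2: B_{4}/(4)! × [f^{(3)}(44) − f^{(3)}(11)] = −1/720 × (0.000346761 − 0.000862793) = 7.16710e-07.
Running total after k=2: 517.604.
k=3: B_{6}/(6)! × [f^{(5)}(44) − f^{(5)}(11)] = 1/30240 × (2.58075e-07 − 5.69990e-07) = -1.03147e-11.

S_3 ≈ 517.604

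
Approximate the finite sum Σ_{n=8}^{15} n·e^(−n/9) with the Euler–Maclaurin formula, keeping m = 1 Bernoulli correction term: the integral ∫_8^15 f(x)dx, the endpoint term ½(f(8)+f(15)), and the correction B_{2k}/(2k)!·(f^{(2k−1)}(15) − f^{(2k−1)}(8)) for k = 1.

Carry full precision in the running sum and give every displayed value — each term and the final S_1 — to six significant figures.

Integral: ∫_8^15 x·e^(−x/9) dx = 22.1031.
½[f(8) + f(15)] = ½[3.28890 + 2.83313] = 3.06102.
Integral + boundary = 25.1641.
Order-1 term: 1/12 · (-0.125917 − 0.0456791) = -0.0142997.

S_1 ≈ 25.1498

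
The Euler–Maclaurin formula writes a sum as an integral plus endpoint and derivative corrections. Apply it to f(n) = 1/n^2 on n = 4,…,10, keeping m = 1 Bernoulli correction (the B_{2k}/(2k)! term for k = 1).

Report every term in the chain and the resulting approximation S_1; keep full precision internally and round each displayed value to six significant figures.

S_1 ≈ 0.188688

The integral term ∫_4^10 1/x^2 dx = 0.150000.
½[f(4) + f(10)] = ½[0.0625000 + 0.0100000] = 0.0362500.
Integral + boundary = 0.186250.
Correction k=1: B_{2}/2! · (f^{(1)}(10) − f^{(1)}(4)) = 1/12 · (-0.00200000 − (-0.0312500)) = 0.00243750.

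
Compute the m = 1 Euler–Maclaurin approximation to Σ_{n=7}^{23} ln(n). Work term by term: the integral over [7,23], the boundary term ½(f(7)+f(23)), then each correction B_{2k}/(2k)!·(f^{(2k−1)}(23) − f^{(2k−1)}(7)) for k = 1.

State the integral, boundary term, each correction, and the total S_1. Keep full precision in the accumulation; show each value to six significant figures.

Integral: ∫_7^23 ln(x) dx = 42.4950.
Endpoint term: (f(7) + f(23))/2 = (1.94591 + 3.13549)/2 = 2.54070.
So far: 45.0357.
Correction k=1: B_{2}/2! · (f^{(1)}(23) − f^{(1)}(7)) = 1/12 · (0.0434783 − 0.142857) = -0.00828157.

S_1 ≈ 45.0274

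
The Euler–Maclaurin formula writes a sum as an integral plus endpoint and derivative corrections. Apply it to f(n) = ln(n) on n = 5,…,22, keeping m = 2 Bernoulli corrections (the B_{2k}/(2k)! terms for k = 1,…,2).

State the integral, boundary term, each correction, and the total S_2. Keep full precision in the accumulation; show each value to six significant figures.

S_2 ≈ 45.2931

∫_5^22 ln(x) dx evaluates to 42.9557.
½[f(5) + f(22)] = ½[1.60944 + 3.09104] = 2.35024.
Running total after boundary: 45.3060.
k=1: B_{2}/(2)! × [f^{(1)}(22) − f^{(1)}(5)] = 1/12 × (0.0454545 − 0.200000) = -0.0128788.
Running total after k=1: 45.2931.
k=2: B_{4}/(4)! × [f^{(3)}(22) − f^{(3)}(5)] = −1/720 × (0.000187829 − 0.0160000) = 2.19613e-05.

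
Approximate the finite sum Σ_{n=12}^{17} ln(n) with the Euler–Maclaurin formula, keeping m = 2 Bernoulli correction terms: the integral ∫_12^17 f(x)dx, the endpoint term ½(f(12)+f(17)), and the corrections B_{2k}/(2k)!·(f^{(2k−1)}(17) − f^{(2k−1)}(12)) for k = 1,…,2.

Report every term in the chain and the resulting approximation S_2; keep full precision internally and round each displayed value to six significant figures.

S_2 ≈ 16.0028

Integral: ∫_12^17 ln(x) dx = 13.3457.
Endpoint term: (f(12) + f(17))/2 = (2.48491 + 2.83321)/2 = 2.65906.
Running total after boundary: 16.0048.
Correction k=1: B_{2}/2! · (f^{(1)}(17) − f^{(1)}(12)) = 1/12 · (0.0588235 − 0.0833333) = -0.00204248.
Running total after k=1: 16.0028.
Correction k=2: B_{4}/4! · (f^{(3)}(17) − f^{(3)}(12)) = −1/720 · (0.000407083 − 0.00115741) = 1.04212e-06.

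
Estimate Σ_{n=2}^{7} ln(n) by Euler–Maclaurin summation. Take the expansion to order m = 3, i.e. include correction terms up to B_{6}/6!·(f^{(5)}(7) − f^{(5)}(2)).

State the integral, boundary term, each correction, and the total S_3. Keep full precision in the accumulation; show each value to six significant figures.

S_3 ≈ 8.52516

∫_2^7 ln(x) dx evaluates to 7.23508.
Boundary: ½(f(2) + f(7)) = ½(0.693147 + 1.94591) = 1.31953.
Integral + boundary = 8.55461.
k=1: B_{2}/(2)! × [f^{(1)}(7) − f^{(1)}(2)] = 1/12 × (0.142857 − 0.500000) = -0.0297619.
Partial sum through k=1: 8.52484.
k=2: B_{4}/(4)! × [f^{(3)}(7) − f^{(3)}(2)] = −1/720 × (0.00583090 − 0.250000) = 0.000339124.
Partial sum through k=2: 8.52518.
k=3: B_{6}/(6)! × [f^{(5)}(7) − f^{(5)}(2)] = 1/30240 × (0.00142798 − 0.750000) = -2.47544e-05.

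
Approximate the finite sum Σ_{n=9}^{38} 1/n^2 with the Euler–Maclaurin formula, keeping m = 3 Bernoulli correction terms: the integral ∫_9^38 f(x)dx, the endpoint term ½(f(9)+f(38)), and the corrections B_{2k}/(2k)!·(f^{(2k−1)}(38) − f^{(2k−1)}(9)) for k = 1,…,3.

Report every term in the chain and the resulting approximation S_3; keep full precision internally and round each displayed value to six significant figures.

The integral term ∫_9^38 1/x^2 dx = 0.0847953.
Endpoint term: (f(9) + f(38))/2 = (0.0123457 + 0.000692521)/2 = 0.00651910.
Running total after boundary: 0.0913144.
Correction k=1: B_{2}/2! · (f^{(1)}(38) − f^{(1)}(9)) = 1/12 · (-3.64485e-05 − (-0.00274348)) = 0.000225586.
After k=1: 0.0915400.
Correction k=2: B_{4}/4! · (f^{(3)}(38) − f^{(3)}(9)) = −1/720 · (-3.02896e-07 − (-0.000406442)) = -5.64082e-07.
After k=2: 0.0915394.
Correction k=3: B_{6}/6! · (f^{(5)}(38) − f^{(5)}(9)) = 1/30240 · (-6.29285e-09 − (-0.000150534)) = 4.97777e-09.

S_3 ≈ 0.0915394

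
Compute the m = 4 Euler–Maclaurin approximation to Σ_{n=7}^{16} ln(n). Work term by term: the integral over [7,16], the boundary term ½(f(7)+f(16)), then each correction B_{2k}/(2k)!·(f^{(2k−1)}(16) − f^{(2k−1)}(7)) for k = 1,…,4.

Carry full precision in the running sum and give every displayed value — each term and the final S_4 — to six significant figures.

S_4 ≈ 24.0926

The integral term ∫_7^16 ln(x) dx = 21.7400.
Endpoint term: (f(7) + f(16))/2 = (1.94591 + 2.77259)/2 = 2.35925.
Integral + boundary = 24.0993.
Order-1 term: 1/12 · (0.0625000 − 0.142857) = -0.00669643.
Partial sum through k=1: 24.0926.
Order-2 term: −1/720 · (0.000488281 − 0.00583090) = 7.42031e-06.
Partial sum through k=2: 24.0926.
Order-3 term: 1/30240 · (2.28882e-05 − 0.00142798) = -4.64646e-08.
Partial sum through k=3: 24.0926.
Order-4 term: −1/1209600 · (2.68221e-06 − 0.000874271) = 7.20560e-10.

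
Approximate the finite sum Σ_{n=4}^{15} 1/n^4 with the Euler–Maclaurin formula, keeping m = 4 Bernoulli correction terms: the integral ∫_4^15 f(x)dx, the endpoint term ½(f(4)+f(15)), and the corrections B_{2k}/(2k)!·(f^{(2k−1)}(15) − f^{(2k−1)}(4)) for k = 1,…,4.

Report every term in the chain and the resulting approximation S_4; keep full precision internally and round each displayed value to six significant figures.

∫_4^15 1/x^4 dx evaluates to 0.00510957.
½[f(4) + f(15)] = ½[0.00390625 + 1.97531e-05] = 0.00196300.
Integral + boundary = 0.00707257.
Order-1 term: 1/12 · (-5.26749e-06 − (-0.00390625)) = 0.000325082.
Partial sum through k=1: 0.00739765.
Order-2 term: −1/720 · (-7.02332e-07 − (-0.00732422)) = -1.01716e-05.
Partial sum through k=2: 0.00738748.
Order-3 term: 1/30240 · (-1.74803e-07 − (-0.0256348)) = 8.47705e-07.
Partial sum through k=3: 0.00738833.
Order-4 term: −1/1209600 · (-6.99210e-08 − (-0.144196)) = -1.19209e-07.

S_4 ≈ 0.00738821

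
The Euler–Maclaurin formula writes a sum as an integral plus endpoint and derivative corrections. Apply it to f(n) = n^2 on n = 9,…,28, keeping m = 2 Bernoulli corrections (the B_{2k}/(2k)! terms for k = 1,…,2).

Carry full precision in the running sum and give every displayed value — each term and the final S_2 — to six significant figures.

Integral: ∫_9^28 x^2 dx = 7074.33.
Endpoint term: (f(9) + f(28))/2 = (81.0000 + 784.000)/2 = 432.500.
Integral + boundary = 7506.83.
Correction k=1: B_{2}/2! · (f^{(1)}(28) − f^{(1)}(9)) = 1/12 · (56.0000 − 18.0000) = 3.16667.
Partial sum through k=1: 7510.00.
Correction k=2: B_{4}/4! · (f^{(3)}(28) − f^{(3)}(9)) = −1/720 · (0.00000 − 0.00000) = 0.00000.

S_2 ≈ 7510.00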